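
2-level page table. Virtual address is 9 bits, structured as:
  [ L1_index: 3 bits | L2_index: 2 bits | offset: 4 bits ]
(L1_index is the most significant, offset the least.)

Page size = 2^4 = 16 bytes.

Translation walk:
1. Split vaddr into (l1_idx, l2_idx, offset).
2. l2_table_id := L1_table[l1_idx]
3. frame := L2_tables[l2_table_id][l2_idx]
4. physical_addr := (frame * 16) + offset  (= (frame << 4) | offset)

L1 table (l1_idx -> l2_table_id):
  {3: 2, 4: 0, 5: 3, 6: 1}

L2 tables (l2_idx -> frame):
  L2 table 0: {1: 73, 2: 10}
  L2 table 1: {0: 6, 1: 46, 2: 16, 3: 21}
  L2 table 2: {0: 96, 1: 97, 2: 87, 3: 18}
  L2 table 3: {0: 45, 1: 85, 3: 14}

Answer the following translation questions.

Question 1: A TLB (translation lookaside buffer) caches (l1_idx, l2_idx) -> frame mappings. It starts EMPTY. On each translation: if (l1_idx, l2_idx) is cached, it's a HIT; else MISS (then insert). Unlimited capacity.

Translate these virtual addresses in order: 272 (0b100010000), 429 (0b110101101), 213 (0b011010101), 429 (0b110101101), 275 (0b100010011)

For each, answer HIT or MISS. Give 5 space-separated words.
Answer: MISS MISS MISS HIT HIT

Derivation:
vaddr=272: (4,1) not in TLB -> MISS, insert
vaddr=429: (6,2) not in TLB -> MISS, insert
vaddr=213: (3,1) not in TLB -> MISS, insert
vaddr=429: (6,2) in TLB -> HIT
vaddr=275: (4,1) in TLB -> HIT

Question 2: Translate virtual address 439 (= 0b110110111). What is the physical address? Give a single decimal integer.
vaddr = 439 = 0b110110111
Split: l1_idx=6, l2_idx=3, offset=7
L1[6] = 1
L2[1][3] = 21
paddr = 21 * 16 + 7 = 343

Answer: 343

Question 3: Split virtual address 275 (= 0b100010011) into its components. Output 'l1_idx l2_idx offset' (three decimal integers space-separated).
vaddr = 275 = 0b100010011
  top 3 bits -> l1_idx = 4
  next 2 bits -> l2_idx = 1
  bottom 4 bits -> offset = 3

Answer: 4 1 3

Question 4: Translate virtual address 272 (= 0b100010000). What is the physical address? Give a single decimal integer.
vaddr = 272 = 0b100010000
Split: l1_idx=4, l2_idx=1, offset=0
L1[4] = 0
L2[0][1] = 73
paddr = 73 * 16 + 0 = 1168

Answer: 1168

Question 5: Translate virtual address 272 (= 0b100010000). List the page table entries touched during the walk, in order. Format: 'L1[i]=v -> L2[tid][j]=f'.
Answer: L1[4]=0 -> L2[0][1]=73

Derivation:
vaddr = 272 = 0b100010000
Split: l1_idx=4, l2_idx=1, offset=0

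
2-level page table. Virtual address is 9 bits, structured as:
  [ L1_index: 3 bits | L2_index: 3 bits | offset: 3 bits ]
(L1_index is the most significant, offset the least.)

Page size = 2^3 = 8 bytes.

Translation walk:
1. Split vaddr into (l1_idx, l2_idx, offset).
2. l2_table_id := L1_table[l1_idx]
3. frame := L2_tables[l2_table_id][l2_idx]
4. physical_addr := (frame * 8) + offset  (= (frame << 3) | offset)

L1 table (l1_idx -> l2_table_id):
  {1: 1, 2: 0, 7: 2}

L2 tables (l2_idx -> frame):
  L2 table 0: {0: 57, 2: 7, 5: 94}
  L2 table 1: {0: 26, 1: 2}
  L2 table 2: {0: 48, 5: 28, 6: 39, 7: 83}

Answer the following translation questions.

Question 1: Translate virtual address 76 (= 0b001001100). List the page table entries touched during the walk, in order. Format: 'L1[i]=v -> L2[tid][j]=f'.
Answer: L1[1]=1 -> L2[1][1]=2

Derivation:
vaddr = 76 = 0b001001100
Split: l1_idx=1, l2_idx=1, offset=4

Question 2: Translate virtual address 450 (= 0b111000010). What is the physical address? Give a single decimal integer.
Answer: 386

Derivation:
vaddr = 450 = 0b111000010
Split: l1_idx=7, l2_idx=0, offset=2
L1[7] = 2
L2[2][0] = 48
paddr = 48 * 8 + 2 = 386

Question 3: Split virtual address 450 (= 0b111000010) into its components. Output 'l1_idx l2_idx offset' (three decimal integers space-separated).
vaddr = 450 = 0b111000010
  top 3 bits -> l1_idx = 7
  next 3 bits -> l2_idx = 0
  bottom 3 bits -> offset = 2

Answer: 7 0 2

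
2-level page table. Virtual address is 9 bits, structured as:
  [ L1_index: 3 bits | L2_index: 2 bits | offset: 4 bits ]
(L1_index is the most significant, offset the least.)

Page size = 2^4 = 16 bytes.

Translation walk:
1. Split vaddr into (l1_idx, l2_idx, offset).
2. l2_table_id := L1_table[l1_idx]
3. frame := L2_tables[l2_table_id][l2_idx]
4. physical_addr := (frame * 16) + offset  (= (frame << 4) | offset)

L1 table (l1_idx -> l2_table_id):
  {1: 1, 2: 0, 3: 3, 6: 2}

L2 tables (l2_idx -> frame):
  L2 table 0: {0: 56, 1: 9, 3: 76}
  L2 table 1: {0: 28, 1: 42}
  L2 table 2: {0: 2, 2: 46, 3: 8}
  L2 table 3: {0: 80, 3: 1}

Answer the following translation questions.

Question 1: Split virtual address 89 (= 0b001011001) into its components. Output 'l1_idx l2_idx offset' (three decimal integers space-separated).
vaddr = 89 = 0b001011001
  top 3 bits -> l1_idx = 1
  next 2 bits -> l2_idx = 1
  bottom 4 bits -> offset = 9

Answer: 1 1 9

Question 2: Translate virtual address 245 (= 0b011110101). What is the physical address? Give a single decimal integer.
Answer: 21

Derivation:
vaddr = 245 = 0b011110101
Split: l1_idx=3, l2_idx=3, offset=5
L1[3] = 3
L2[3][3] = 1
paddr = 1 * 16 + 5 = 21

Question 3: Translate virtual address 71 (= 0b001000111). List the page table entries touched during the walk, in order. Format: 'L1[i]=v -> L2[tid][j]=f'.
vaddr = 71 = 0b001000111
Split: l1_idx=1, l2_idx=0, offset=7

Answer: L1[1]=1 -> L2[1][0]=28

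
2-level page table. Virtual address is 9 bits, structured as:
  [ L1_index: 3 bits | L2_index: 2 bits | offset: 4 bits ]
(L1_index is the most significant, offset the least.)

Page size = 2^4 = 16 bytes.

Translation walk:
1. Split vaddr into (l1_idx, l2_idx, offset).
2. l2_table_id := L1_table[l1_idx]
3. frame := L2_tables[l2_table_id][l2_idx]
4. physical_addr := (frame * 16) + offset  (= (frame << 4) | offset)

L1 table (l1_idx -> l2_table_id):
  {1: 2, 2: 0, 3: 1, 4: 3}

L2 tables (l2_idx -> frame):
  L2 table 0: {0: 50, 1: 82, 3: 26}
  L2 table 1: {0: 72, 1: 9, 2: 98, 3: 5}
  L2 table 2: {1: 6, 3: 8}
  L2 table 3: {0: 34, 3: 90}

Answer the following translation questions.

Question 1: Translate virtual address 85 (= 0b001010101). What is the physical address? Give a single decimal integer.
Answer: 101

Derivation:
vaddr = 85 = 0b001010101
Split: l1_idx=1, l2_idx=1, offset=5
L1[1] = 2
L2[2][1] = 6
paddr = 6 * 16 + 5 = 101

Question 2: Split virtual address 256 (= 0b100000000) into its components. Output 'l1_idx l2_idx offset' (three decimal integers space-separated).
Answer: 4 0 0

Derivation:
vaddr = 256 = 0b100000000
  top 3 bits -> l1_idx = 4
  next 2 bits -> l2_idx = 0
  bottom 4 bits -> offset = 0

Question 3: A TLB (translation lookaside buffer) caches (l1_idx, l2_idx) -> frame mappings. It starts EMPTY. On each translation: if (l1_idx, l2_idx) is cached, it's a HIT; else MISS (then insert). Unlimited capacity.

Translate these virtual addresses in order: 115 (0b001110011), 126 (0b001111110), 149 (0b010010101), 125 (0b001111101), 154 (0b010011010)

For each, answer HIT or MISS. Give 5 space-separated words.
vaddr=115: (1,3) not in TLB -> MISS, insert
vaddr=126: (1,3) in TLB -> HIT
vaddr=149: (2,1) not in TLB -> MISS, insert
vaddr=125: (1,3) in TLB -> HIT
vaddr=154: (2,1) in TLB -> HIT

Answer: MISS HIT MISS HIT HIT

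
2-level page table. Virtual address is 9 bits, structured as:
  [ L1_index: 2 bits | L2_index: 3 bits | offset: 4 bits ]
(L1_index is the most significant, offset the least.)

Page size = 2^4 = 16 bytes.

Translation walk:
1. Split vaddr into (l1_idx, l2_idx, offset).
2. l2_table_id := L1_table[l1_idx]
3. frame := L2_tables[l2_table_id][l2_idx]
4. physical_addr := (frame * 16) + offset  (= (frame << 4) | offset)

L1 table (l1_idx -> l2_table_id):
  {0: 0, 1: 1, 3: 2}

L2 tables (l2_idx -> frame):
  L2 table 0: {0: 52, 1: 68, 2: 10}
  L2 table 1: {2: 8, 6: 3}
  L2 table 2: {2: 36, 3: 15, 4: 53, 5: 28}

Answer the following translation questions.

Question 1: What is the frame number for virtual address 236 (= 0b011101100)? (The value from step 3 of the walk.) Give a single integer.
Answer: 3

Derivation:
vaddr = 236: l1_idx=1, l2_idx=6
L1[1] = 1; L2[1][6] = 3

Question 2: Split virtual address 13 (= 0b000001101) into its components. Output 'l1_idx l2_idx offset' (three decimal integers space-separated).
vaddr = 13 = 0b000001101
  top 2 bits -> l1_idx = 0
  next 3 bits -> l2_idx = 0
  bottom 4 bits -> offset = 13

Answer: 0 0 13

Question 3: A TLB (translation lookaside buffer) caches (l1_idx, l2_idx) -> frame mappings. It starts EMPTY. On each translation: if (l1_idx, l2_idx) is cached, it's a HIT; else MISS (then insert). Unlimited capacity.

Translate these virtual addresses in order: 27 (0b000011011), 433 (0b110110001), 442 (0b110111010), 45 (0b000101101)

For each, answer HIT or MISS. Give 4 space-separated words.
Answer: MISS MISS HIT MISS

Derivation:
vaddr=27: (0,1) not in TLB -> MISS, insert
vaddr=433: (3,3) not in TLB -> MISS, insert
vaddr=442: (3,3) in TLB -> HIT
vaddr=45: (0,2) not in TLB -> MISS, insert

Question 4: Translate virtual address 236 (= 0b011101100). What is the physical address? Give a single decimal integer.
Answer: 60

Derivation:
vaddr = 236 = 0b011101100
Split: l1_idx=1, l2_idx=6, offset=12
L1[1] = 1
L2[1][6] = 3
paddr = 3 * 16 + 12 = 60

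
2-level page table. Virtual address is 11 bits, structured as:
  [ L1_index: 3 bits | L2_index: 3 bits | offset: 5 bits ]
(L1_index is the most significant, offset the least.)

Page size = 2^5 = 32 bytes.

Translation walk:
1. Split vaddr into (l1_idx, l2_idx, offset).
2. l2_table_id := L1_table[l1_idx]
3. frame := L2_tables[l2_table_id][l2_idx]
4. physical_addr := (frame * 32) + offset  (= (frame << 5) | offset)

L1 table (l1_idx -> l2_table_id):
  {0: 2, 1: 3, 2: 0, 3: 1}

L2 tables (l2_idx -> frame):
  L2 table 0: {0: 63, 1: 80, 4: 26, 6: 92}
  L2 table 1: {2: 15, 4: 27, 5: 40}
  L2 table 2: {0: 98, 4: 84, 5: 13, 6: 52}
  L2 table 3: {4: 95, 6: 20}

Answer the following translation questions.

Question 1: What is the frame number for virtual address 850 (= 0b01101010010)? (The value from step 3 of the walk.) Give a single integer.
Answer: 15

Derivation:
vaddr = 850: l1_idx=3, l2_idx=2
L1[3] = 1; L2[1][2] = 15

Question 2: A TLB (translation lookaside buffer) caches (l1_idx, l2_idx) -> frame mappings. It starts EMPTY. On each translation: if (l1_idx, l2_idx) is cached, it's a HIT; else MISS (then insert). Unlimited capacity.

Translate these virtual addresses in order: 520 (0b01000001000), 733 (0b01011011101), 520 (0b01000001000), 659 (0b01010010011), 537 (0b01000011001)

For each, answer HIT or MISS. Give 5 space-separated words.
Answer: MISS MISS HIT MISS HIT

Derivation:
vaddr=520: (2,0) not in TLB -> MISS, insert
vaddr=733: (2,6) not in TLB -> MISS, insert
vaddr=520: (2,0) in TLB -> HIT
vaddr=659: (2,4) not in TLB -> MISS, insert
vaddr=537: (2,0) in TLB -> HIT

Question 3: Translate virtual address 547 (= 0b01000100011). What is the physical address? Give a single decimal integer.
vaddr = 547 = 0b01000100011
Split: l1_idx=2, l2_idx=1, offset=3
L1[2] = 0
L2[0][1] = 80
paddr = 80 * 32 + 3 = 2563

Answer: 2563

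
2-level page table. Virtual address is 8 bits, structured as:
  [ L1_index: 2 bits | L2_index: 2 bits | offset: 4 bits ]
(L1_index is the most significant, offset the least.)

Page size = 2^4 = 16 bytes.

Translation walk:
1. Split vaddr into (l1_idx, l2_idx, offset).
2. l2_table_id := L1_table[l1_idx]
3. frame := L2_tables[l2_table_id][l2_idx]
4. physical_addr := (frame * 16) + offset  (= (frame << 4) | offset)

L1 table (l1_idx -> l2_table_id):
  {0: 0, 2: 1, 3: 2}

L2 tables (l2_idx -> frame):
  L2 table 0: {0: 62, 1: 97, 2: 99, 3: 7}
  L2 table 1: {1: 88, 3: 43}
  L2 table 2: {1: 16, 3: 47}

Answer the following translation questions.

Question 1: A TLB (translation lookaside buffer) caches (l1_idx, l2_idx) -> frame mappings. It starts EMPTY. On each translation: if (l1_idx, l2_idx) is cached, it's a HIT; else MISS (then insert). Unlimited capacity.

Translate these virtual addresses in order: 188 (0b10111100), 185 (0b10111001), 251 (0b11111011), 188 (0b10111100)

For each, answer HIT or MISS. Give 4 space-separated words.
vaddr=188: (2,3) not in TLB -> MISS, insert
vaddr=185: (2,3) in TLB -> HIT
vaddr=251: (3,3) not in TLB -> MISS, insert
vaddr=188: (2,3) in TLB -> HIT

Answer: MISS HIT MISS HIT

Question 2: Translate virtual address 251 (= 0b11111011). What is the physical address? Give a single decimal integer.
Answer: 763

Derivation:
vaddr = 251 = 0b11111011
Split: l1_idx=3, l2_idx=3, offset=11
L1[3] = 2
L2[2][3] = 47
paddr = 47 * 16 + 11 = 763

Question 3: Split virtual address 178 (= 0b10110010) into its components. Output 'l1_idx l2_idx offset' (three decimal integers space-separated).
vaddr = 178 = 0b10110010
  top 2 bits -> l1_idx = 2
  next 2 bits -> l2_idx = 3
  bottom 4 bits -> offset = 2

Answer: 2 3 2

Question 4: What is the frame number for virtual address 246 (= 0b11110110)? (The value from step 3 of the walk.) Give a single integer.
Answer: 47

Derivation:
vaddr = 246: l1_idx=3, l2_idx=3
L1[3] = 2; L2[2][3] = 47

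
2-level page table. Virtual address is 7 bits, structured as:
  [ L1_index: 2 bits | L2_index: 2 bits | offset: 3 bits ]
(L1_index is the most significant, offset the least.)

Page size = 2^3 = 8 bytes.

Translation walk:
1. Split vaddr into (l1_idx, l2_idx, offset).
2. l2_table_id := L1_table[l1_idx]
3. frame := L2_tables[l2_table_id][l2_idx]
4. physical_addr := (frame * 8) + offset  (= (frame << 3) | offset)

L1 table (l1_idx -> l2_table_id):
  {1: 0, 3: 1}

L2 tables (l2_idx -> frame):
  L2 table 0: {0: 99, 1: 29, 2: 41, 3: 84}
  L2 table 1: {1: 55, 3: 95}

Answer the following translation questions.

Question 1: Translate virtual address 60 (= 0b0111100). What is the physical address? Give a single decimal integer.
Answer: 676

Derivation:
vaddr = 60 = 0b0111100
Split: l1_idx=1, l2_idx=3, offset=4
L1[1] = 0
L2[0][3] = 84
paddr = 84 * 8 + 4 = 676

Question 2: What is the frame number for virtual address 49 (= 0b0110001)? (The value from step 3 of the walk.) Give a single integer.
Answer: 41

Derivation:
vaddr = 49: l1_idx=1, l2_idx=2
L1[1] = 0; L2[0][2] = 41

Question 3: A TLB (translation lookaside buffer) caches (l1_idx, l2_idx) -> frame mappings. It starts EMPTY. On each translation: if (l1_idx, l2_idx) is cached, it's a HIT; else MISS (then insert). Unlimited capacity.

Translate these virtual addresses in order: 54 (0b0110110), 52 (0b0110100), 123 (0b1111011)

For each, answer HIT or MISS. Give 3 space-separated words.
Answer: MISS HIT MISS

Derivation:
vaddr=54: (1,2) not in TLB -> MISS, insert
vaddr=52: (1,2) in TLB -> HIT
vaddr=123: (3,3) not in TLB -> MISS, insert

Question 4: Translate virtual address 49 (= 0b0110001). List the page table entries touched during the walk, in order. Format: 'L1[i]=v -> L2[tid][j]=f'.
vaddr = 49 = 0b0110001
Split: l1_idx=1, l2_idx=2, offset=1

Answer: L1[1]=0 -> L2[0][2]=41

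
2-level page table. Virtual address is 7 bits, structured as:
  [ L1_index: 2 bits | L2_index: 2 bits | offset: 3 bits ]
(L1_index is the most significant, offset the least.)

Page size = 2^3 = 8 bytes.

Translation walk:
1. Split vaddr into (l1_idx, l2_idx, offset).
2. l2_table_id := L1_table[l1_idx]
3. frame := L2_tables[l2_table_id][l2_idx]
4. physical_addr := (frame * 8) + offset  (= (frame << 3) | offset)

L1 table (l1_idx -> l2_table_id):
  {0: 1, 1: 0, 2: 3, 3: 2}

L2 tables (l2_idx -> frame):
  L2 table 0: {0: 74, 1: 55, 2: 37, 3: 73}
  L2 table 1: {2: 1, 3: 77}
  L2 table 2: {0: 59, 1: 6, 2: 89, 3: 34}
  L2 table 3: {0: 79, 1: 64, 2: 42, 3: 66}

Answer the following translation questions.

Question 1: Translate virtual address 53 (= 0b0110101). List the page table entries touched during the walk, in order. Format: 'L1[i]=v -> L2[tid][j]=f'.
vaddr = 53 = 0b0110101
Split: l1_idx=1, l2_idx=2, offset=5

Answer: L1[1]=0 -> L2[0][2]=37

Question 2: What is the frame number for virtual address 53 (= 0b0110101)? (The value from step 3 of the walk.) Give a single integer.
vaddr = 53: l1_idx=1, l2_idx=2
L1[1] = 0; L2[0][2] = 37

Answer: 37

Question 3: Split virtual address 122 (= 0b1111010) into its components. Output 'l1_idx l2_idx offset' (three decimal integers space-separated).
vaddr = 122 = 0b1111010
  top 2 bits -> l1_idx = 3
  next 2 bits -> l2_idx = 3
  bottom 3 bits -> offset = 2

Answer: 3 3 2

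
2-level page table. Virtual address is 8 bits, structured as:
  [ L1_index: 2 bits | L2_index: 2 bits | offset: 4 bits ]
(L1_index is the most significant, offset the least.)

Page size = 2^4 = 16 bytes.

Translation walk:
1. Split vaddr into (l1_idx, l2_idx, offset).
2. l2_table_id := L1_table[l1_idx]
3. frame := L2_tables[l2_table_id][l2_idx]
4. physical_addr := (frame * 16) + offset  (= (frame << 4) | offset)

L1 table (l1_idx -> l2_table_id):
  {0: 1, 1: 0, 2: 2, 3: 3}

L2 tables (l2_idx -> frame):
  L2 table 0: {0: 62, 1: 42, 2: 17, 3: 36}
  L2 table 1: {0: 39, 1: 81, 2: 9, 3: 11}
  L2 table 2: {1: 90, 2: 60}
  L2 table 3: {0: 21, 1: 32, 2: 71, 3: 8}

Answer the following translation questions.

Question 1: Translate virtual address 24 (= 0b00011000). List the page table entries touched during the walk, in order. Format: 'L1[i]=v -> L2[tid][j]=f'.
vaddr = 24 = 0b00011000
Split: l1_idx=0, l2_idx=1, offset=8

Answer: L1[0]=1 -> L2[1][1]=81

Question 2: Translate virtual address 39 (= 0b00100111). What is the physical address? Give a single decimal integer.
Answer: 151

Derivation:
vaddr = 39 = 0b00100111
Split: l1_idx=0, l2_idx=2, offset=7
L1[0] = 1
L2[1][2] = 9
paddr = 9 * 16 + 7 = 151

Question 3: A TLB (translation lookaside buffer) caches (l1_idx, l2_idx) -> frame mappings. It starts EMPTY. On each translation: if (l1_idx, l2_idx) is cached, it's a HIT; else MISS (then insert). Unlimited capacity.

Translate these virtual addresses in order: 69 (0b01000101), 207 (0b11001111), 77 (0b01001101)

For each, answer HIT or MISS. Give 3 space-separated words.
Answer: MISS MISS HIT

Derivation:
vaddr=69: (1,0) not in TLB -> MISS, insert
vaddr=207: (3,0) not in TLB -> MISS, insert
vaddr=77: (1,0) in TLB -> HIT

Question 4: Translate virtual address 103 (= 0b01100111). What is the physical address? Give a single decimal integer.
Answer: 279

Derivation:
vaddr = 103 = 0b01100111
Split: l1_idx=1, l2_idx=2, offset=7
L1[1] = 0
L2[0][2] = 17
paddr = 17 * 16 + 7 = 279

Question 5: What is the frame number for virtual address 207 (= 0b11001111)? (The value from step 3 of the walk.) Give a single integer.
Answer: 21

Derivation:
vaddr = 207: l1_idx=3, l2_idx=0
L1[3] = 3; L2[3][0] = 21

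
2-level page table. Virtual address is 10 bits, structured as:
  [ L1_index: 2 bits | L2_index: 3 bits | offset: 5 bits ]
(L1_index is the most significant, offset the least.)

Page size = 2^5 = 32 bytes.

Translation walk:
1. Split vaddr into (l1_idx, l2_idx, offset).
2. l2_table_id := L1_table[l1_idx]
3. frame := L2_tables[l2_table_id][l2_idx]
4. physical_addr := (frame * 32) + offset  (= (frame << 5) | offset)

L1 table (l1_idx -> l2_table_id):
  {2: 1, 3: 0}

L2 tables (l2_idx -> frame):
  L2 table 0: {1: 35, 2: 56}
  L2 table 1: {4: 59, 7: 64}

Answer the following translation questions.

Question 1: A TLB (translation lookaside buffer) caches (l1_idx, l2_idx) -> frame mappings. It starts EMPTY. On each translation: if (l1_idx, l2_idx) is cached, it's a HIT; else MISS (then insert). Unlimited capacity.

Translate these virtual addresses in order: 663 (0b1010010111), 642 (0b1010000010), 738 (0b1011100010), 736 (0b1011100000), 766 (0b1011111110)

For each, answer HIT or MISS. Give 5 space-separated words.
Answer: MISS HIT MISS HIT HIT

Derivation:
vaddr=663: (2,4) not in TLB -> MISS, insert
vaddr=642: (2,4) in TLB -> HIT
vaddr=738: (2,7) not in TLB -> MISS, insert
vaddr=736: (2,7) in TLB -> HIT
vaddr=766: (2,7) in TLB -> HIT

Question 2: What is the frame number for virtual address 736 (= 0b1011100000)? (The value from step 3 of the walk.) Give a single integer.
vaddr = 736: l1_idx=2, l2_idx=7
L1[2] = 1; L2[1][7] = 64

Answer: 64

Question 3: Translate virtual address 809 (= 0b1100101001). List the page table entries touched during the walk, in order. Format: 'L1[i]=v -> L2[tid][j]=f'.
Answer: L1[3]=0 -> L2[0][1]=35

Derivation:
vaddr = 809 = 0b1100101001
Split: l1_idx=3, l2_idx=1, offset=9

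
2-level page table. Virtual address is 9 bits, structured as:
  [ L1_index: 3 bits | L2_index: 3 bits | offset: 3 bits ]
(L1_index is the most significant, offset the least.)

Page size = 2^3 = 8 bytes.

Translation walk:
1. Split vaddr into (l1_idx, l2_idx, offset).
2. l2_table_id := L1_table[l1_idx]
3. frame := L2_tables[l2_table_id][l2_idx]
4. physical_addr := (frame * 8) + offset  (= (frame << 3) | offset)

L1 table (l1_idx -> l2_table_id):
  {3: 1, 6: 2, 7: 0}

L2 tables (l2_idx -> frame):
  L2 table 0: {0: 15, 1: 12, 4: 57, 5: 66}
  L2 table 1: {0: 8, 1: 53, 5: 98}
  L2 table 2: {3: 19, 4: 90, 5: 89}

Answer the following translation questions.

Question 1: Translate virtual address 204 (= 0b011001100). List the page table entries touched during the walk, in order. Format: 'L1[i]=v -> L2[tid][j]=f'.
Answer: L1[3]=1 -> L2[1][1]=53

Derivation:
vaddr = 204 = 0b011001100
Split: l1_idx=3, l2_idx=1, offset=4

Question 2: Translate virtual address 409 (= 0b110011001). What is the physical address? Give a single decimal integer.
vaddr = 409 = 0b110011001
Split: l1_idx=6, l2_idx=3, offset=1
L1[6] = 2
L2[2][3] = 19
paddr = 19 * 8 + 1 = 153

Answer: 153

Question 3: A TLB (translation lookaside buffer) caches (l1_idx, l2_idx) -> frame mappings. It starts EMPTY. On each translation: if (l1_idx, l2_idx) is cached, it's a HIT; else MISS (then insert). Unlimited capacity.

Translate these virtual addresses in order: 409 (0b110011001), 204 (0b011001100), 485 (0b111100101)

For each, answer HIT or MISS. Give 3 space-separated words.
Answer: MISS MISS MISS

Derivation:
vaddr=409: (6,3) not in TLB -> MISS, insert
vaddr=204: (3,1) not in TLB -> MISS, insert
vaddr=485: (7,4) not in TLB -> MISS, insert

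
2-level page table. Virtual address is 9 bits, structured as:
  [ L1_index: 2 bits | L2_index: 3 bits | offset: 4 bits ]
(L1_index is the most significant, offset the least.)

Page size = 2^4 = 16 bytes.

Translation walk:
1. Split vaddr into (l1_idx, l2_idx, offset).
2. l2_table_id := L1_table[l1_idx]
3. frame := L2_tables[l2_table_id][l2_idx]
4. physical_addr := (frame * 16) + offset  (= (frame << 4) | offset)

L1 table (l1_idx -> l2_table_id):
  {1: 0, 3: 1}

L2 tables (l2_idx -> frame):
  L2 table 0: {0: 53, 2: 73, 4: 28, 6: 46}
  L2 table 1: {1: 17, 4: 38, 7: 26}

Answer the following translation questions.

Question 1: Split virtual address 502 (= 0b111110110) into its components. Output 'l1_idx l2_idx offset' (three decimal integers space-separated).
Answer: 3 7 6

Derivation:
vaddr = 502 = 0b111110110
  top 2 bits -> l1_idx = 3
  next 3 bits -> l2_idx = 7
  bottom 4 bits -> offset = 6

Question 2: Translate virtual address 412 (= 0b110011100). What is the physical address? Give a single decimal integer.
Answer: 284

Derivation:
vaddr = 412 = 0b110011100
Split: l1_idx=3, l2_idx=1, offset=12
L1[3] = 1
L2[1][1] = 17
paddr = 17 * 16 + 12 = 284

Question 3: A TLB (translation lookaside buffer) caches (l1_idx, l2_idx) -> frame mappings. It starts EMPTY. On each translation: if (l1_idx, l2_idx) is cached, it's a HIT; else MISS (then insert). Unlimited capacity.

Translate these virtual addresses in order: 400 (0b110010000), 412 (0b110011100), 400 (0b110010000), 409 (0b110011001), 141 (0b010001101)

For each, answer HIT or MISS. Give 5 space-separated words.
Answer: MISS HIT HIT HIT MISS

Derivation:
vaddr=400: (3,1) not in TLB -> MISS, insert
vaddr=412: (3,1) in TLB -> HIT
vaddr=400: (3,1) in TLB -> HIT
vaddr=409: (3,1) in TLB -> HIT
vaddr=141: (1,0) not in TLB -> MISS, insert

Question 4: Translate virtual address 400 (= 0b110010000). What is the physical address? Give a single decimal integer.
vaddr = 400 = 0b110010000
Split: l1_idx=3, l2_idx=1, offset=0
L1[3] = 1
L2[1][1] = 17
paddr = 17 * 16 + 0 = 272

Answer: 272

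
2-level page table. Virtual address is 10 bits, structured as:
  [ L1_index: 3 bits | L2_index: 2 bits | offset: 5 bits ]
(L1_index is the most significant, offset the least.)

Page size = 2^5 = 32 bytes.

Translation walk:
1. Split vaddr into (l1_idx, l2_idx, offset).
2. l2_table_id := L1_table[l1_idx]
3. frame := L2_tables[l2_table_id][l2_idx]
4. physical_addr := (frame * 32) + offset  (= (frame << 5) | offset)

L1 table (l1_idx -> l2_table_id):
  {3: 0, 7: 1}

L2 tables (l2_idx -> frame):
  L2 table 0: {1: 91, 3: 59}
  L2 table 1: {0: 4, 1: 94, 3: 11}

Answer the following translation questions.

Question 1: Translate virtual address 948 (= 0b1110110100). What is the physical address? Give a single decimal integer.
vaddr = 948 = 0b1110110100
Split: l1_idx=7, l2_idx=1, offset=20
L1[7] = 1
L2[1][1] = 94
paddr = 94 * 32 + 20 = 3028

Answer: 3028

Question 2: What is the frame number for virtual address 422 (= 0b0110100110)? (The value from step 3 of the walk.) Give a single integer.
Answer: 91

Derivation:
vaddr = 422: l1_idx=3, l2_idx=1
L1[3] = 0; L2[0][1] = 91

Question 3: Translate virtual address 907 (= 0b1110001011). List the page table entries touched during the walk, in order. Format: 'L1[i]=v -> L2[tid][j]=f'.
Answer: L1[7]=1 -> L2[1][0]=4

Derivation:
vaddr = 907 = 0b1110001011
Split: l1_idx=7, l2_idx=0, offset=11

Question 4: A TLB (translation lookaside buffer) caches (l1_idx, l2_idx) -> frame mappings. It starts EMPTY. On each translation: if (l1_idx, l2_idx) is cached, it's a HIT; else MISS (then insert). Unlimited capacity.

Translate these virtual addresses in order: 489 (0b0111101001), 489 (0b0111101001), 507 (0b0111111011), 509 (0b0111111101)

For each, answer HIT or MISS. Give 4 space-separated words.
Answer: MISS HIT HIT HIT

Derivation:
vaddr=489: (3,3) not in TLB -> MISS, insert
vaddr=489: (3,3) in TLB -> HIT
vaddr=507: (3,3) in TLB -> HIT
vaddr=509: (3,3) in TLB -> HIT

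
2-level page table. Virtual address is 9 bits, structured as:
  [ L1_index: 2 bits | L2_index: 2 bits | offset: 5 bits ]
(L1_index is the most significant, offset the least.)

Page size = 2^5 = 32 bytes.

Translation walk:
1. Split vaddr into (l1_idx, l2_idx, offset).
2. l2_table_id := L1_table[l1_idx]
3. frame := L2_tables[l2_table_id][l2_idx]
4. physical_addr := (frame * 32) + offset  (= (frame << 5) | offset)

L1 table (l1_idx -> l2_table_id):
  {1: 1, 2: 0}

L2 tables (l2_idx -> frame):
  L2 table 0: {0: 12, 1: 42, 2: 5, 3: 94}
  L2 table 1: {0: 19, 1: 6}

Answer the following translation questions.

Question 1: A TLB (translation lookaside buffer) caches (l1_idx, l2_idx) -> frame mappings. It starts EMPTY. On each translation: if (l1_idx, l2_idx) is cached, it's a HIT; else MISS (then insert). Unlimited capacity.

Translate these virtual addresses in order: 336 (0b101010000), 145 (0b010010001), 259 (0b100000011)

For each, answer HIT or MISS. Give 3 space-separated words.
vaddr=336: (2,2) not in TLB -> MISS, insert
vaddr=145: (1,0) not in TLB -> MISS, insert
vaddr=259: (2,0) not in TLB -> MISS, insert

Answer: MISS MISS MISS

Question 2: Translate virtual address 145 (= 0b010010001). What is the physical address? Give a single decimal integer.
vaddr = 145 = 0b010010001
Split: l1_idx=1, l2_idx=0, offset=17
L1[1] = 1
L2[1][0] = 19
paddr = 19 * 32 + 17 = 625

Answer: 625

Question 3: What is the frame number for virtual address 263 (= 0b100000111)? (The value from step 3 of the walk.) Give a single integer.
vaddr = 263: l1_idx=2, l2_idx=0
L1[2] = 0; L2[0][0] = 12

Answer: 12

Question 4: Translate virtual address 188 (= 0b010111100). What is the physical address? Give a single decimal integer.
vaddr = 188 = 0b010111100
Split: l1_idx=1, l2_idx=1, offset=28
L1[1] = 1
L2[1][1] = 6
paddr = 6 * 32 + 28 = 220

Answer: 220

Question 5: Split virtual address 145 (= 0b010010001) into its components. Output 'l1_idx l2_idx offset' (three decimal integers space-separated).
vaddr = 145 = 0b010010001
  top 2 bits -> l1_idx = 1
  next 2 bits -> l2_idx = 0
  bottom 5 bits -> offset = 17

Answer: 1 0 17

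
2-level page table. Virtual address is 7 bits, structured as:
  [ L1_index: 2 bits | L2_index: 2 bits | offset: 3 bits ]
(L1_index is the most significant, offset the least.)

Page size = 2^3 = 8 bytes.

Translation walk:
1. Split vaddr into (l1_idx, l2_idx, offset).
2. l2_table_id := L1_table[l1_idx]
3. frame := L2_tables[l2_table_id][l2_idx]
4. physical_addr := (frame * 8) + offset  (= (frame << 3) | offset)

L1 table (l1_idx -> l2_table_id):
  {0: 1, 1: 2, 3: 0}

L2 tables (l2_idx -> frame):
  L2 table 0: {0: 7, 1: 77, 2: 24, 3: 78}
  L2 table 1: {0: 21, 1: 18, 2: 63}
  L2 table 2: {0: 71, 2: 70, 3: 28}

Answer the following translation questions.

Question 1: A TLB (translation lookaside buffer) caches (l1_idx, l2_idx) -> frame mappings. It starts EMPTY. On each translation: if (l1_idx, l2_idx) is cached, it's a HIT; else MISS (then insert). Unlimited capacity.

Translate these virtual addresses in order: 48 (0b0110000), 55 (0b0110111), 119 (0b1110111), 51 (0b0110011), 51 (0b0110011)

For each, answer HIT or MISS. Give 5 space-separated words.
vaddr=48: (1,2) not in TLB -> MISS, insert
vaddr=55: (1,2) in TLB -> HIT
vaddr=119: (3,2) not in TLB -> MISS, insert
vaddr=51: (1,2) in TLB -> HIT
vaddr=51: (1,2) in TLB -> HIT

Answer: MISS HIT MISS HIT HIT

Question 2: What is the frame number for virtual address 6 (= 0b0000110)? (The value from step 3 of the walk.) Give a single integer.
vaddr = 6: l1_idx=0, l2_idx=0
L1[0] = 1; L2[1][0] = 21

Answer: 21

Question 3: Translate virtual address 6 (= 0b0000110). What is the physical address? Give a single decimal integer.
Answer: 174

Derivation:
vaddr = 6 = 0b0000110
Split: l1_idx=0, l2_idx=0, offset=6
L1[0] = 1
L2[1][0] = 21
paddr = 21 * 8 + 6 = 174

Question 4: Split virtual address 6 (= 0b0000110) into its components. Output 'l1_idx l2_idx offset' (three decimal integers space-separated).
vaddr = 6 = 0b0000110
  top 2 bits -> l1_idx = 0
  next 2 bits -> l2_idx = 0
  bottom 3 bits -> offset = 6

Answer: 0 0 6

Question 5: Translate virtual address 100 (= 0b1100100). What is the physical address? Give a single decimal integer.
Answer: 60

Derivation:
vaddr = 100 = 0b1100100
Split: l1_idx=3, l2_idx=0, offset=4
L1[3] = 0
L2[0][0] = 7
paddr = 7 * 8 + 4 = 60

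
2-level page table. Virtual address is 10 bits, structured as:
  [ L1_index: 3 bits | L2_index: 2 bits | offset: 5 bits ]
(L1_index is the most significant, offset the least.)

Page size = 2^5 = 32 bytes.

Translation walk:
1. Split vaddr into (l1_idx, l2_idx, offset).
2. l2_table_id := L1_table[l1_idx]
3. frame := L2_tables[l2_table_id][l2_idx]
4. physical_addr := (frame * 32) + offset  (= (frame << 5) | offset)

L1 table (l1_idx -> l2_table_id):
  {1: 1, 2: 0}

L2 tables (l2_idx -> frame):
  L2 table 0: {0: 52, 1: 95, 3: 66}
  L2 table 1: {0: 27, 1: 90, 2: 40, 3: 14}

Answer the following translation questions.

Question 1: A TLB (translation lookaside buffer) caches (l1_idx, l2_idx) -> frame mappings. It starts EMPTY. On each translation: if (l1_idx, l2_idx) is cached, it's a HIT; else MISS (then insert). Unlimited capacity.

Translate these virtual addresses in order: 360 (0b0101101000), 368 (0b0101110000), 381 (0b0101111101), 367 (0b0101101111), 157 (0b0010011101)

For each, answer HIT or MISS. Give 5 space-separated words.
Answer: MISS HIT HIT HIT MISS

Derivation:
vaddr=360: (2,3) not in TLB -> MISS, insert
vaddr=368: (2,3) in TLB -> HIT
vaddr=381: (2,3) in TLB -> HIT
vaddr=367: (2,3) in TLB -> HIT
vaddr=157: (1,0) not in TLB -> MISS, insert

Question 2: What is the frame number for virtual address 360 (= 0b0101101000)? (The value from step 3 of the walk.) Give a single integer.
Answer: 66

Derivation:
vaddr = 360: l1_idx=2, l2_idx=3
L1[2] = 0; L2[0][3] = 66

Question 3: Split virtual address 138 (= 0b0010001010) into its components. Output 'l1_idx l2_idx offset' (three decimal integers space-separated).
vaddr = 138 = 0b0010001010
  top 3 bits -> l1_idx = 1
  next 2 bits -> l2_idx = 0
  bottom 5 bits -> offset = 10

Answer: 1 0 10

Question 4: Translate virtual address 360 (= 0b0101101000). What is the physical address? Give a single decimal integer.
Answer: 2120

Derivation:
vaddr = 360 = 0b0101101000
Split: l1_idx=2, l2_idx=3, offset=8
L1[2] = 0
L2[0][3] = 66
paddr = 66 * 32 + 8 = 2120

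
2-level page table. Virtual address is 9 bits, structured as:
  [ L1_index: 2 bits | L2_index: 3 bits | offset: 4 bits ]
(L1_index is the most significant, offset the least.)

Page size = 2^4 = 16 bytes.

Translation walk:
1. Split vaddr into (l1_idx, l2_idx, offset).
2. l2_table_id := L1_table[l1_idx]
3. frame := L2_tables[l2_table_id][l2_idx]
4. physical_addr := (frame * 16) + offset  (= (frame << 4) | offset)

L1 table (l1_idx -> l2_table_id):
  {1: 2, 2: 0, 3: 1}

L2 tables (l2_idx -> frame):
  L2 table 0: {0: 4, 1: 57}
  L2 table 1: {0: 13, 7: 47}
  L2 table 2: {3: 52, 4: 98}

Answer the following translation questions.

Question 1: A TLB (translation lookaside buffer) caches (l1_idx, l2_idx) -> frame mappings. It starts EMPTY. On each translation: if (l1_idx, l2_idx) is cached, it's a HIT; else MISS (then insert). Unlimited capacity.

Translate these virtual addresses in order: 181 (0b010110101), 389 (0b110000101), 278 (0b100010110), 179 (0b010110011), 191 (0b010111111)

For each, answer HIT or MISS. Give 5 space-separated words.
Answer: MISS MISS MISS HIT HIT

Derivation:
vaddr=181: (1,3) not in TLB -> MISS, insert
vaddr=389: (3,0) not in TLB -> MISS, insert
vaddr=278: (2,1) not in TLB -> MISS, insert
vaddr=179: (1,3) in TLB -> HIT
vaddr=191: (1,3) in TLB -> HIT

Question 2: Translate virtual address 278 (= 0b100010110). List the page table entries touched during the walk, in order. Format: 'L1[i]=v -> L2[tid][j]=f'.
vaddr = 278 = 0b100010110
Split: l1_idx=2, l2_idx=1, offset=6

Answer: L1[2]=0 -> L2[0][1]=57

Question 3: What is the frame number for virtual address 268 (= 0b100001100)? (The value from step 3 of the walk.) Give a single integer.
Answer: 4

Derivation:
vaddr = 268: l1_idx=2, l2_idx=0
L1[2] = 0; L2[0][0] = 4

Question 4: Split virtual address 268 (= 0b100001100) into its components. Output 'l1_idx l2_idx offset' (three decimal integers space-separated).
Answer: 2 0 12

Derivation:
vaddr = 268 = 0b100001100
  top 2 bits -> l1_idx = 2
  next 3 bits -> l2_idx = 0
  bottom 4 bits -> offset = 12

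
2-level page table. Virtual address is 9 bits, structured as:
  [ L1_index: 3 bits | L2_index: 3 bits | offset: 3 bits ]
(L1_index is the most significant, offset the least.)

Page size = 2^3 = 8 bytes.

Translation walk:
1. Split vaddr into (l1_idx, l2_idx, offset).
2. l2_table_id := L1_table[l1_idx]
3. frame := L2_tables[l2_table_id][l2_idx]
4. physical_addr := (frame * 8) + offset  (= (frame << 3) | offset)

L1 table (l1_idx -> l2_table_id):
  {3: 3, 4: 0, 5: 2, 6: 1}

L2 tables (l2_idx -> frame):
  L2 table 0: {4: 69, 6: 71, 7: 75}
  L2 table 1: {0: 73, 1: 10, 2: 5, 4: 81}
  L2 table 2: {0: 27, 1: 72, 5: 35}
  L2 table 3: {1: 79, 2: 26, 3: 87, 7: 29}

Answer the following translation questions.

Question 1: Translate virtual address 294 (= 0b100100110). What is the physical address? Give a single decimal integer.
vaddr = 294 = 0b100100110
Split: l1_idx=4, l2_idx=4, offset=6
L1[4] = 0
L2[0][4] = 69
paddr = 69 * 8 + 6 = 558

Answer: 558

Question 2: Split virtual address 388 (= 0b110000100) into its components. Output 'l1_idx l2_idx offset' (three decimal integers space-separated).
Answer: 6 0 4

Derivation:
vaddr = 388 = 0b110000100
  top 3 bits -> l1_idx = 6
  next 3 bits -> l2_idx = 0
  bottom 3 bits -> offset = 4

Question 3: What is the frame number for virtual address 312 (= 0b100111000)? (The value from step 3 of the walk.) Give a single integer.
vaddr = 312: l1_idx=4, l2_idx=7
L1[4] = 0; L2[0][7] = 75

Answer: 75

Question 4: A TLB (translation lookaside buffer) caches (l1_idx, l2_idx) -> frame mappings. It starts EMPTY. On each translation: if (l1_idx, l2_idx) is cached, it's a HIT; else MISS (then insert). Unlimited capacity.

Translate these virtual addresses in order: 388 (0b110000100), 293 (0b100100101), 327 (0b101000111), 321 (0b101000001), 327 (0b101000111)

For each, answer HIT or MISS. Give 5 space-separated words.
vaddr=388: (6,0) not in TLB -> MISS, insert
vaddr=293: (4,4) not in TLB -> MISS, insert
vaddr=327: (5,0) not in TLB -> MISS, insert
vaddr=321: (5,0) in TLB -> HIT
vaddr=327: (5,0) in TLB -> HIT

Answer: MISS MISS MISS HIT HIT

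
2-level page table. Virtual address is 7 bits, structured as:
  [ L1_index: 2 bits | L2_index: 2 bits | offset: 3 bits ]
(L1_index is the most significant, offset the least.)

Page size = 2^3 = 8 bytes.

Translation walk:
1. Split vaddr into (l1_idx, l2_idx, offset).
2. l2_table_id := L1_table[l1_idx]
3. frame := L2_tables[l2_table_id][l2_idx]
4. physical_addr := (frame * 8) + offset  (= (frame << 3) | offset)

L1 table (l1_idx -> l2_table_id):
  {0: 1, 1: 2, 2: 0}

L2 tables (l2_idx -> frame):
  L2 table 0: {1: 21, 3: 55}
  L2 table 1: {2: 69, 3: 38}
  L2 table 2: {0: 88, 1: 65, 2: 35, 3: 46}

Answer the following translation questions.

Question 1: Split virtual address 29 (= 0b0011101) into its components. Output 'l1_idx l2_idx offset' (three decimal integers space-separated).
Answer: 0 3 5

Derivation:
vaddr = 29 = 0b0011101
  top 2 bits -> l1_idx = 0
  next 2 bits -> l2_idx = 3
  bottom 3 bits -> offset = 5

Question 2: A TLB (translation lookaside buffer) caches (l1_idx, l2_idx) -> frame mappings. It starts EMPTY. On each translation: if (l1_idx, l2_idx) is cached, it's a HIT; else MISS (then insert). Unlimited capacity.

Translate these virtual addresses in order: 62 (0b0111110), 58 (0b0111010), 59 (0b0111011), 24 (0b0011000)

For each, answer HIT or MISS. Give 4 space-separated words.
vaddr=62: (1,3) not in TLB -> MISS, insert
vaddr=58: (1,3) in TLB -> HIT
vaddr=59: (1,3) in TLB -> HIT
vaddr=24: (0,3) not in TLB -> MISS, insert

Answer: MISS HIT HIT MISS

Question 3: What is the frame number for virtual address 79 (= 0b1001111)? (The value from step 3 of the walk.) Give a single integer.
Answer: 21

Derivation:
vaddr = 79: l1_idx=2, l2_idx=1
L1[2] = 0; L2[0][1] = 21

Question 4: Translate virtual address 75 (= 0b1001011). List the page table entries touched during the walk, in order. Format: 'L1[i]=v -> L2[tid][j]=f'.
Answer: L1[2]=0 -> L2[0][1]=21

Derivation:
vaddr = 75 = 0b1001011
Split: l1_idx=2, l2_idx=1, offset=3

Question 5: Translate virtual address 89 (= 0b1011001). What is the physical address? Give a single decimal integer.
Answer: 441

Derivation:
vaddr = 89 = 0b1011001
Split: l1_idx=2, l2_idx=3, offset=1
L1[2] = 0
L2[0][3] = 55
paddr = 55 * 8 + 1 = 441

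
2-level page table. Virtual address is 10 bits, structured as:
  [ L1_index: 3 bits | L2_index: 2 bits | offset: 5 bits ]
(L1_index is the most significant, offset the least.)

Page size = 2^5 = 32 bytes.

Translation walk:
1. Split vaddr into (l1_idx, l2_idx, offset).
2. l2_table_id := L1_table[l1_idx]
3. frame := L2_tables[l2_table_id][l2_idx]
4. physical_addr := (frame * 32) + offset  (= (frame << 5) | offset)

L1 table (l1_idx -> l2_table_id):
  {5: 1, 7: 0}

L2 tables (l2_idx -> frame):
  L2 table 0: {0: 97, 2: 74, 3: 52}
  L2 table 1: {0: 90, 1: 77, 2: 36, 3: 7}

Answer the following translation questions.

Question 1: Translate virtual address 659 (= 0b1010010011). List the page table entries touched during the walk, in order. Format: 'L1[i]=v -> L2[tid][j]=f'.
Answer: L1[5]=1 -> L2[1][0]=90

Derivation:
vaddr = 659 = 0b1010010011
Split: l1_idx=5, l2_idx=0, offset=19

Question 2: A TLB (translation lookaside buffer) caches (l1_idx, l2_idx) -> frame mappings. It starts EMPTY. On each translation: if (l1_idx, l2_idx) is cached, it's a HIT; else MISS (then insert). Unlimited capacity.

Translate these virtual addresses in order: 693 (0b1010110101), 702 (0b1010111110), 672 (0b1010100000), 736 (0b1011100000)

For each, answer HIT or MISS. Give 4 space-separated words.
Answer: MISS HIT HIT MISS

Derivation:
vaddr=693: (5,1) not in TLB -> MISS, insert
vaddr=702: (5,1) in TLB -> HIT
vaddr=672: (5,1) in TLB -> HIT
vaddr=736: (5,3) not in TLB -> MISS, insert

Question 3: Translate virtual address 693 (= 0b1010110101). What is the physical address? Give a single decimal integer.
vaddr = 693 = 0b1010110101
Split: l1_idx=5, l2_idx=1, offset=21
L1[5] = 1
L2[1][1] = 77
paddr = 77 * 32 + 21 = 2485

Answer: 2485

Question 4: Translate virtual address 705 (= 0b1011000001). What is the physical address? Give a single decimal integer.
vaddr = 705 = 0b1011000001
Split: l1_idx=5, l2_idx=2, offset=1
L1[5] = 1
L2[1][2] = 36
paddr = 36 * 32 + 1 = 1153

Answer: 1153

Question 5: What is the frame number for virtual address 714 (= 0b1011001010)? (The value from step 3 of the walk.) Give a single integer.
vaddr = 714: l1_idx=5, l2_idx=2
L1[5] = 1; L2[1][2] = 36

Answer: 36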